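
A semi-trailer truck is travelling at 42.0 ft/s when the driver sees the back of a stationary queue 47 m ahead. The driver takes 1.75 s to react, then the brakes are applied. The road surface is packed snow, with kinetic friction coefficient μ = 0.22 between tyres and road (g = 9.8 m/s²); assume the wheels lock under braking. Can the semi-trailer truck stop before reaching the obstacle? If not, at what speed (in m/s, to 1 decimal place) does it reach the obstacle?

42 ft/s × 0.3048 = 12.8016 m/s.
a = μg = 0.22 × 9.8 = 2.156 m/s².
Reaction distance = 12.8016 × 1.75 = 22.403 m.
Braking distance needed to stop: v²/(2a) = 163.881 / 4.312 = 38.006 m, so total needed = 22.403 + 38.006 = 60.409 m > 47 m — it cannot stop.
Distance remaining when braking begins: 47 − 22.403 = 24.597 m.
v² = v₀² − 2a·d = 163.881 − 2 × 2.156 × 24.597 = 57.819 m²/s².
v = √57.819 = 7.604 m/s.

No — it strikes the obstacle at 7.6 m/s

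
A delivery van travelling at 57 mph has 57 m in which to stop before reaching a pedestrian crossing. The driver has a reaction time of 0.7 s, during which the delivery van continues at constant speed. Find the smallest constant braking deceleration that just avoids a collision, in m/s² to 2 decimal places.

Required deceleration ≈ 8.29 m/s²

57 mph × 0.44704 = 25.4813 m/s.
Distance covered during reaction = 25.4813 × 0.7 = 17.837 m.
Distance available for braking: 57 − 17.837 = 39.163 m.
v² = 2a·d ⇒ a = v²/(2d) = 25.4813² / (2 × 39.163) = 649.297 / 78.326 = 8.2897 m/s².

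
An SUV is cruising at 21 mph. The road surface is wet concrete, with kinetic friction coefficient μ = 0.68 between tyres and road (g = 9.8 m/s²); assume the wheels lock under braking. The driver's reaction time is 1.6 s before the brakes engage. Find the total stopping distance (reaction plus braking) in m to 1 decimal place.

Total stopping distance ≈ 21.6 m

21 mph × 0.44704 = 9.3878 m/s.
a = μg = 0.68 × 9.8 = 6.664 m/s².
Reaction distance = v·t_r = 9.3878 × 1.6 = 15.020 m.
Braking distance = v²/(2a) = 9.3878² / (2 × 6.664) = 88.131 / 13.328 = 6.612 m.
Total = 15.020 + 6.612 = 21.632 m.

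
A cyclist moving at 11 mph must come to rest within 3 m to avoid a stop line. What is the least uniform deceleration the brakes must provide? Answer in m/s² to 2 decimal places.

11 mph × 0.44704 = 4.9174 m/s.
v² = 2a·d ⇒ a = v²/(2d) = 4.9174² / (2 × 3.000) = 24.181 / 6.000 = 4.0302 m/s².

Required deceleration ≈ 4.03 m/s²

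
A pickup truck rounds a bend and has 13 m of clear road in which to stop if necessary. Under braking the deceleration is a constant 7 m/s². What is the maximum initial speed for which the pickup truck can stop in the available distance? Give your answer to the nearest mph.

v²/(2a) = d ⇒ v = √(2 × 7.000 × 13) = √182.00 = 13.4907 m/s.
13.4907 m/s ÷ 0.44704 = 30.178 mph.

Maximum speed ≈ 30 mph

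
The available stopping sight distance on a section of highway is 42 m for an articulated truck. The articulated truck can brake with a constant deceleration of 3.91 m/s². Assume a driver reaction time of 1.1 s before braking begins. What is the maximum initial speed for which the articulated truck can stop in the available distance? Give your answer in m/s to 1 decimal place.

Maximum speed ≈ 14.3 m/s

Stopping distance: v·t_r + v²/(2a) = 42 with t_r = 1.1 s and a = 3.910 m/s².
So v² + 8.602 v − 328.44 = 0.
Positive root: v = −a·t_r + √((a·t_r)² + 2a·d) = −4.301 + √(18.499 + 328.44) = 14.3253 m/s.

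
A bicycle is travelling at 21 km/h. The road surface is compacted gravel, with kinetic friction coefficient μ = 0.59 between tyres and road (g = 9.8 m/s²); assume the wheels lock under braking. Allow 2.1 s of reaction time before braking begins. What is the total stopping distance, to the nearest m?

Total stopping distance ≈ 15 m

21 km/h ÷ 3.6 = 5.8333 m/s.
a = μg = 0.59 × 9.8 = 5.782 m/s².
Reaction distance = v·t_r = 5.8333 × 2.1 = 12.250 m.
Braking distance = v²/(2a) = 5.8333² / (2 × 5.782) = 34.027 / 11.564 = 2.942 m.
Total = 12.250 + 2.942 = 15.192 m.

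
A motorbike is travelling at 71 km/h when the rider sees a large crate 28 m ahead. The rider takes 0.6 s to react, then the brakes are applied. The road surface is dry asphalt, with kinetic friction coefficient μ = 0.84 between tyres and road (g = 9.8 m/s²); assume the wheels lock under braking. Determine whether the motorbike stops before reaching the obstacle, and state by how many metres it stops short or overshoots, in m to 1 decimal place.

No — it overshoots by 7.5 m

71 km/h ÷ 3.6 = 19.7222 m/s.
a = μg = 0.84 × 9.8 = 8.232 m/s².
Reaction distance = 19.7222 × 0.6 = 11.833 m.
Braking distance = v²/(2a) = 388.965 / 16.464 = 23.625 m.
Total stopping distance = 11.833 + 23.625 = 35.458 m, vs 28 m available — it cannot stop in time and overshoots by 35.458 − 28 = 7.458 m.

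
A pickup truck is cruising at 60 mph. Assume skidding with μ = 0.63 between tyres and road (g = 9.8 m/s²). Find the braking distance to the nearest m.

Braking distance ≈ 58 m

60 mph × 0.44704 = 26.8224 m/s.
a = μg = 0.63 × 9.8 = 6.174 m/s².
Braking distance = v²/(2a) = 26.8224² / (2 × 6.174) = 719.441 / 12.348 = 58.264 m.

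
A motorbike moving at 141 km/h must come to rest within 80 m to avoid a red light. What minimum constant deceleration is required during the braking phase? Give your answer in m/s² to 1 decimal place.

Required deceleration ≈ 9.6 m/s²

141 km/h ÷ 3.6 = 39.1667 m/s.
v² = 2a·d ⇒ a = v²/(2d) = 39.1667² / (2 × 80.000) = 1534.030 / 160.000 = 9.5877 m/s².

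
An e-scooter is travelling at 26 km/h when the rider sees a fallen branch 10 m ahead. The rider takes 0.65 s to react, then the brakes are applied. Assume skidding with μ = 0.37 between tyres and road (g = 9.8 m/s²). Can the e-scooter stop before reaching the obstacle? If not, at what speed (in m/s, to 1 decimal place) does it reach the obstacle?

No — it strikes the obstacle at 3.7 m/s

26 km/h ÷ 3.6 = 7.2222 m/s.
a = μg = 0.37 × 9.8 = 3.626 m/s².
Reaction distance = 7.2222 × 0.65 = 4.694 m.
Braking distance needed to stop: v²/(2a) = 52.160 / 7.252 = 7.192 m, so total needed = 4.694 + 7.192 = 11.886 m > 10 m — it cannot stop.
Distance remaining when braking begins: 10 − 4.694 = 5.306 m.
v² = v₀² − 2a·d = 52.160 − 2 × 3.626 × 5.306 = 13.681 m²/s².
v = √13.681 = 3.699 m/s.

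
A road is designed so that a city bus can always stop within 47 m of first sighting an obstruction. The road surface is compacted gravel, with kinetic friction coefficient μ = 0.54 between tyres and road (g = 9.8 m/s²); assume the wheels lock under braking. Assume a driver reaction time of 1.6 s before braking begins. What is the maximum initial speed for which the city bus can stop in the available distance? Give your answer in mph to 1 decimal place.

a = μg = 0.54 × 9.8 = 5.292 m/s².
Stopping distance: v·t_r + v²/(2a) = 47 with t_r = 1.6 s and a = 5.292 m/s².
So v² + 16.934 v − 497.45 = 0.
Positive root: v = −a·t_r + √((a·t_r)² + 2a·d) = −8.467 + √(71.690 + 497.45) = 15.3897 m/s.
15.3897 m/s ÷ 0.44704 = 34.426 mph.

Maximum speed ≈ 34.4 mph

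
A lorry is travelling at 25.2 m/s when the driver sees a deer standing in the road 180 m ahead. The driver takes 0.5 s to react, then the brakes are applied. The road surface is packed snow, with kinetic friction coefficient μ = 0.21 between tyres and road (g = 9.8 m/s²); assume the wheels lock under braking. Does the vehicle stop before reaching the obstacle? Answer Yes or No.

a = μg = 0.21 × 9.8 = 2.058 m/s².
Reaction distance = 25.2000 × 0.5 = 12.600 m.
Braking distance = v²/(2a) = 635.040 / 4.116 = 154.286 m.
Total stopping distance = 12.600 + 154.286 = 166.886 m, vs 180 m available — it stops with 180 − 166.886 = 13.114 m to spare.

Yes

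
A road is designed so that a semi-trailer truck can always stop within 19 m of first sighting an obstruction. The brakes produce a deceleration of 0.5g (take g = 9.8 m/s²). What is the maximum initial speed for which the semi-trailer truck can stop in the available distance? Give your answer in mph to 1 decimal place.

a = 0.5 × 9.8 = 4.900 m/s².
v²/(2a) = d ⇒ v = √(2 × 4.900 × 19) = √186.20 = 13.6455 m/s.
13.6455 m/s ÷ 0.44704 = 30.524 mph.

Maximum speed ≈ 30.5 mph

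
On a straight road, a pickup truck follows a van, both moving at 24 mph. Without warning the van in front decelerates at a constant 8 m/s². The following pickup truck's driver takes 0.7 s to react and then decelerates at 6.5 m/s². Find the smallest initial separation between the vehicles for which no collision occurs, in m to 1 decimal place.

24 mph × 0.44704 = 10.7290 m/s.
Leader travels v²/(2a_L) = 115.111 / 16.000 = 7.194 m before stopping.
Follower covers v·t_r = 10.7290 × 0.7 = 7.510 m while reacting, then v²/(2a_F) = 115.111 / 13.000 = 8.855 m while braking, for a total of 7.510 + 8.855 = 16.365 m.
Since a_F ≤ a_L and the follower starts braking later, the follower is never slower than the leader, so the closest approach is when both have stopped.
Minimum gap = 16.365 − 7.194 = 9.171 m.

Minimum gap ≈ 9.2 m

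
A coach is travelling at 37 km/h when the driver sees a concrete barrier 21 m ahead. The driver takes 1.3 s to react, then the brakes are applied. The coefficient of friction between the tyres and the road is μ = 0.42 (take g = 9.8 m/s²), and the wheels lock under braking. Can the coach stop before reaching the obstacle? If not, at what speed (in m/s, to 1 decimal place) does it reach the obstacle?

37 km/h ÷ 3.6 = 10.2778 m/s.
a = μg = 0.42 × 9.8 = 4.116 m/s².
Reaction distance = 10.2778 × 1.3 = 13.361 m.
Braking distance needed to stop: v²/(2a) = 105.633 / 8.232 = 12.832 m, so total needed = 13.361 + 12.832 = 26.193 m > 21 m — it cannot stop.
Distance remaining when braking begins: 21 − 13.361 = 7.639 m.
v² = v₀² − 2a·d = 105.633 − 2 × 4.116 × 7.639 = 42.749 m²/s².
v = √42.749 = 6.538 m/s.

No — it strikes the obstacle at 6.5 m/s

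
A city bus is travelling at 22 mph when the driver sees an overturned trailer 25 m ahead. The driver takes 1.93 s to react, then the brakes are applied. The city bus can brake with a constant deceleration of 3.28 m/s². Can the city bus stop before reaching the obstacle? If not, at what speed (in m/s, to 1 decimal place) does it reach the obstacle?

22 mph × 0.44704 = 9.8349 m/s.
Reaction distance = 9.8349 × 1.93 = 18.981 m.
Braking distance needed to stop: v²/(2a) = 96.725 / 6.560 = 14.745 m, so total needed = 18.981 + 14.745 = 33.726 m > 25 m — it cannot stop.
Distance remaining when braking begins: 25 − 18.981 = 6.019 m.
v² = v₀² − 2a·d = 96.725 − 2 × 3.280 × 6.019 = 57.240 m²/s².
v = √57.240 = 7.566 m/s.

No — it strikes the obstacle at 7.6 m/s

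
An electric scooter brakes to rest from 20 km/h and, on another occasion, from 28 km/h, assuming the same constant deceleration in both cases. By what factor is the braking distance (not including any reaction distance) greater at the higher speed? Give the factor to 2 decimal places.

Factor ≈ 1.96

Braking distance d = v²/(2a), so with a fixed, d ∝ v².
Factor = (28/20)² = 1.4000² = 1.9600.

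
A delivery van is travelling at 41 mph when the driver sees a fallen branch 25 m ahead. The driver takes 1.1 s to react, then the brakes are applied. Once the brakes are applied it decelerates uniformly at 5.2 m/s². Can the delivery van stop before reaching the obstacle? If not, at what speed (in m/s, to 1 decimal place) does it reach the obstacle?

41 mph × 0.44704 = 18.3286 m/s.
Reaction distance = 18.3286 × 1.1 = 20.161 m.
Braking distance needed to stop: v²/(2a) = 335.938 / 10.400 = 32.302 m, so total needed = 20.161 + 32.302 = 52.463 m > 25 m — it cannot stop.
Distance remaining when braking begins: 25 − 20.161 = 4.839 m.
v² = v₀² − 2a·d = 335.938 − 2 × 5.200 × 4.839 = 285.612 m²/s².
v = √285.612 = 16.900 m/s.

No — it strikes the obstacle at 16.9 m/s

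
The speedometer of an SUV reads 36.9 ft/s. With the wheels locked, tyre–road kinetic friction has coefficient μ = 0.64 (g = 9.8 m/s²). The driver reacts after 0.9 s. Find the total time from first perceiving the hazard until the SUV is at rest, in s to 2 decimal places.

36.9 ft/s × 0.3048 = 11.2471 m/s.
a = μg = 0.64 × 9.8 = 6.272 m/s².
Braking time = v/a = 11.2471 / 6.272 = 1.793 s.
Total = 0.9 + 1.793 = 2.693 s.

Total time ≈ 2.69 s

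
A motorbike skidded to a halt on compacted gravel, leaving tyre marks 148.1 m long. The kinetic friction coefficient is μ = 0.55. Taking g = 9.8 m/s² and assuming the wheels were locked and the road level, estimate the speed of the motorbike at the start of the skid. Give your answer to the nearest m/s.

Initial speed ≈ 40 m/s

Deceleration a = μg = 0.55 × 9.8 = 5.390 m/s².
v = √(2a·d) = √(2 × 5.390 × 148.1) = √1596.518 = 39.9565 m/s.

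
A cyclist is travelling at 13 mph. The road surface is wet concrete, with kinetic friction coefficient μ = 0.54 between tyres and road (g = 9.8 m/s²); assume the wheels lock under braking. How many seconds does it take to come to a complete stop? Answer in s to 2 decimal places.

Braking time ≈ 1.10 s

13 mph × 0.44704 = 5.8115 m/s.
a = μg = 0.54 × 9.8 = 5.292 m/s².
Braking time = v/a = 5.8115 / 5.292 = 1.098 s.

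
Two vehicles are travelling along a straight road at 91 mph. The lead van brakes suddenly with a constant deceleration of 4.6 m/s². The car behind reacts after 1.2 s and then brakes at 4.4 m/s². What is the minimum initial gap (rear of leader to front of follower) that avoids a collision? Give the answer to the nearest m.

Minimum gap ≈ 57 m

91 mph × 0.44704 = 40.6806 m/s.
Leader travels v²/(2a_L) = 1654.911 / 9.200 = 179.882 m before stopping.
Follower covers v·t_r = 40.6806 × 1.2 = 48.817 m while reacting, then v²/(2a_F) = 1654.911 / 8.800 = 188.058 m while braking, for a total of 48.817 + 188.058 = 236.875 m.
Since a_F ≤ a_L and the follower starts braking later, the follower is never slower than the leader, so the closest approach is when both have stopped.
Minimum gap = 236.875 − 179.882 = 56.993 m.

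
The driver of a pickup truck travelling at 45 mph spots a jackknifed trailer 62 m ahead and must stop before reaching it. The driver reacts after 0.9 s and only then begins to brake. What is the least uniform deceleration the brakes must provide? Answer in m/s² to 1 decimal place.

Required deceleration ≈ 4.6 m/s²

45 mph × 0.44704 = 20.1168 m/s.
Distance covered during reaction = 20.1168 × 0.9 = 18.105 m.
Distance available for braking: 62 − 18.105 = 43.895 m.
v² = 2a·d ⇒ a = v²/(2d) = 20.1168² / (2 × 43.895) = 404.686 / 87.790 = 4.6097 m/s².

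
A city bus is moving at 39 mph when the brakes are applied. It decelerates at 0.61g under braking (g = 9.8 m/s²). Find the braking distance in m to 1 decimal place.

Braking distance ≈ 25.4 m

39 mph × 0.44704 = 17.4346 m/s.
a = 0.61 × 9.8 = 5.978 m/s².
Braking distance = v²/(2a) = 17.4346² / (2 × 5.978) = 303.965 / 11.956 = 25.424 m.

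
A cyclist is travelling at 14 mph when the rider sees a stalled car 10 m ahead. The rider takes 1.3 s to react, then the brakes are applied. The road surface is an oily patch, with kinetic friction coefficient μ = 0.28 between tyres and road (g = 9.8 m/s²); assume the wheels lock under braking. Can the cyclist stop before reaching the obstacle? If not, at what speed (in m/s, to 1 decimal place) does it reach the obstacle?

14 mph × 0.44704 = 6.2586 m/s.
a = μg = 0.28 × 9.8 = 2.744 m/s².
Reaction distance = 6.2586 × 1.3 = 8.136 m.
Braking distance needed to stop: v²/(2a) = 39.170 / 5.488 = 7.137 m, so total needed = 8.136 + 7.137 = 15.273 m > 10 m — it cannot stop.
Distance remaining when braking begins: 10 − 8.136 = 1.864 m.
v² = v₀² − 2a·d = 39.170 − 2 × 2.744 × 1.864 = 28.940 m²/s².
v = √28.940 = 5.380 m/s.

No — it strikes the obstacle at 5.4 m/s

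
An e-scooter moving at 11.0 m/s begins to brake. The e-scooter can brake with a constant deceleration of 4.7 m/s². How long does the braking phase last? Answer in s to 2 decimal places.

Braking time = v/a = 11.0000 / 4.700 = 2.340 s.

Braking time ≈ 2.34 s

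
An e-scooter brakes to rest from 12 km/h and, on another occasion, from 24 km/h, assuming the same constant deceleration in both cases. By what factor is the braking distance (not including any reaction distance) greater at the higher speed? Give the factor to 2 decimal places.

Factor ≈ 4.00

Braking distance d = v²/(2a), so with a fixed, d ∝ v².
Factor = (24/12)² = 2.0000² = 4.0000.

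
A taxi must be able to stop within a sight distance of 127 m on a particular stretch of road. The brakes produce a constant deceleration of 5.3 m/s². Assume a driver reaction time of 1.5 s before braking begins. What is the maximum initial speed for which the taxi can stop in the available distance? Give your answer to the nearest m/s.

Stopping distance: v·t_r + v²/(2a) = 127 with t_r = 1.5 s and a = 5.300 m/s².
So v² + 15.900 v − 1346.20 = 0.
Positive root: v = −a·t_r + √((a·t_r)² + 2a·d) = −7.950 + √(63.203 + 1346.20) = 29.5920 m/s.

Maximum speed ≈ 30 m/s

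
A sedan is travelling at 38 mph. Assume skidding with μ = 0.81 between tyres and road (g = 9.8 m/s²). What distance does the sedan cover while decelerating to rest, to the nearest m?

38 mph × 0.44704 = 16.9875 m/s.
a = μg = 0.81 × 9.8 = 7.938 m/s².
Braking distance = v²/(2a) = 16.9875² / (2 × 7.938) = 288.575 / 15.876 = 18.177 m.

Braking distance ≈ 18 m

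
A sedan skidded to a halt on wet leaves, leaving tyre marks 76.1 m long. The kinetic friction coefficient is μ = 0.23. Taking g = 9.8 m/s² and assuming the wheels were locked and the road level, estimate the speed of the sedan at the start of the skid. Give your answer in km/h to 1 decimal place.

Deceleration a = μg = 0.23 × 9.8 = 2.254 m/s².
v = √(2a·d) = √(2 × 2.254 × 76.1) = √343.059 = 18.5219 m/s.
= 18.5219 × 3.6 = 66.679 km/h.

Initial speed ≈ 66.7 km/h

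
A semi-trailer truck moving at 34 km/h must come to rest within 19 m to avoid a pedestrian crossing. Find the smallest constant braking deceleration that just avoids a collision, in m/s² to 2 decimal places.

Required deceleration ≈ 2.35 m/s²

34 km/h ÷ 3.6 = 9.4444 m/s.
v² = 2a·d ⇒ a = v²/(2d) = 9.4444² / (2 × 19.000) = 89.197 / 38.000 = 2.3473 m/s².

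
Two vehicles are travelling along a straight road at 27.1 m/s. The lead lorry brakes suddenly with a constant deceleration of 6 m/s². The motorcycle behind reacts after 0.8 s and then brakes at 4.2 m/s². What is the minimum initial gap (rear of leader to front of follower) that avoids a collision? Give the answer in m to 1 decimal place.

Leader travels v²/(2a_L) = 734.410 / 12.000 = 61.201 m before stopping.
Follower covers v·t_r = 27.1000 × 0.8 = 21.680 m while reacting, then v²/(2a_F) = 734.410 / 8.400 = 87.430 m while braking, for a total of 21.680 + 87.430 = 109.110 m.
Since a_F ≤ a_L and the follower starts braking later, the follower is never slower than the leader, so the closest approach is when both have stopped.
Minimum gap = 109.110 − 61.201 = 47.909 m.

Minimum gap ≈ 47.9 m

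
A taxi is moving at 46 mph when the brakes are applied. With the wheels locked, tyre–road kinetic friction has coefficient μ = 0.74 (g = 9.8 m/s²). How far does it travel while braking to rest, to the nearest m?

Braking distance ≈ 29 m

46 mph × 0.44704 = 20.5638 m/s.
a = μg = 0.74 × 9.8 = 7.252 m/s².
Braking distance = v²/(2a) = 20.5638² / (2 × 7.252) = 422.870 / 14.504 = 29.155 m.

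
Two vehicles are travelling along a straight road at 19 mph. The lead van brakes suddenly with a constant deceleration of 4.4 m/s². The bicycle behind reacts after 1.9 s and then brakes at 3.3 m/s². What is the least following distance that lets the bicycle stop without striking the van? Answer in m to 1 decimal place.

19 mph × 0.44704 = 8.4938 m/s.
Leader travels v²/(2a_L) = 72.145 / 8.800 = 8.198 m before stopping.
Follower covers v·t_r = 8.4938 × 1.9 = 16.138 m while reacting, then v²/(2a_F) = 72.145 / 6.600 = 10.931 m while braking, for a total of 16.138 + 10.931 = 27.069 m.
Since a_F ≤ a_L and the follower starts braking later, the follower is never slower than the leader, so the closest approach is when both have stopped.
Minimum gap = 27.069 − 8.198 = 18.871 m.

Minimum gap ≈ 18.9 m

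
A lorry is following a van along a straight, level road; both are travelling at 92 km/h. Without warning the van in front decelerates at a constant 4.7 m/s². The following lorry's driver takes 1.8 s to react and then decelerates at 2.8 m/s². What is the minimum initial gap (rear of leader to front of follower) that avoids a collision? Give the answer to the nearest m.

92 km/h ÷ 3.6 = 25.5556 m/s.
Leader travels v²/(2a_L) = 653.089 / 9.400 = 69.478 m before stopping.
Follower covers v·t_r = 25.5556 × 1.8 = 46.000 m while reacting, then v²/(2a_F) = 653.089 / 5.600 = 116.623 m while braking, for a total of 46.000 + 116.623 = 162.623 m.
Since a_F ≤ a_L and the follower starts braking later, the follower is never slower than the leader, so the closest approach is when both have stopped.
Minimum gap = 162.623 − 69.478 = 93.145 m.

Minimum gap ≈ 93 m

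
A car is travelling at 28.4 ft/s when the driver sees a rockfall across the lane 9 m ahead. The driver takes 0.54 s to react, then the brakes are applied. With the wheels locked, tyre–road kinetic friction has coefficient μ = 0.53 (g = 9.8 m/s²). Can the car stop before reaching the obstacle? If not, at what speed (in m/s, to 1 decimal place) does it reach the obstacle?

No — it strikes the obstacle at 5.5 m/s

28.4 ft/s × 0.3048 = 8.6563 m/s.
a = μg = 0.53 × 9.8 = 5.194 m/s².
Reaction distance = 8.6563 × 0.54 = 4.674 m.
Braking distance needed to stop: v²/(2a) = 74.932 / 10.388 = 7.213 m, so total needed = 4.674 + 7.213 = 11.887 m > 9 m — it cannot stop.
Distance remaining when braking begins: 9 − 4.674 = 4.326 m.
v² = v₀² − 2a·d = 74.932 − 2 × 5.194 × 4.326 = 29.994 m²/s².
v = √29.994 = 5.477 m/s.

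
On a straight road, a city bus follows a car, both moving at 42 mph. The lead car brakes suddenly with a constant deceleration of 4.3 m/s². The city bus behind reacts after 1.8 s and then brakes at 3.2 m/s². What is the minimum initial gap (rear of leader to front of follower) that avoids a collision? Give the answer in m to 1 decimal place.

42 mph × 0.44704 = 18.7757 m/s.
Leader travels v²/(2a_L) = 352.527 / 8.600 = 40.992 m before stopping.
Follower covers v·t_r = 18.7757 × 1.8 = 33.796 m while reacting, then v²/(2a_F) = 352.527 / 6.400 = 55.082 m while braking, for a total of 33.796 + 55.082 = 88.878 m.
Since a_F ≤ a_L and the follower starts braking later, the follower is never slower than the leader, so the closest approach is when both have stopped.
Minimum gap = 88.878 − 40.992 = 47.886 m.

Minimum gap ≈ 47.9 m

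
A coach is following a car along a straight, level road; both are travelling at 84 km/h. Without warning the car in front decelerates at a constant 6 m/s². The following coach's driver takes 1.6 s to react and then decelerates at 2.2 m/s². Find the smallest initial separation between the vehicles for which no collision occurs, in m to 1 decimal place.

84 km/h ÷ 3.6 = 23.3333 m/s.
Leader travels v²/(2a_L) = 544.443 / 12.000 = 45.370 m before stopping.
Follower covers v·t_r = 23.3333 × 1.6 = 37.333 m while reacting, then v²/(2a_F) = 544.443 / 4.400 = 123.737 m while braking, for a total of 37.333 + 123.737 = 161.070 m.
Since a_F ≤ a_L and the follower starts braking later, the follower is never slower than the leader, so the closest approach is when both have stopped.
Minimum gap = 161.070 − 45.370 = 115.700 m.

Minimum gap ≈ 115.7 m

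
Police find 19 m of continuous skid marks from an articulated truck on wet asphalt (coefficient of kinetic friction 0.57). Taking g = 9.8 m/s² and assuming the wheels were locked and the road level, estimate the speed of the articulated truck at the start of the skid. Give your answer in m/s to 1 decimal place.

Deceleration a = μg = 0.57 × 9.8 = 5.586 m/s².
v = √(2a·d) = √(2 × 5.586 × 19) = √212.268 = 14.5694 m/s.

Initial speed ≈ 14.6 m/s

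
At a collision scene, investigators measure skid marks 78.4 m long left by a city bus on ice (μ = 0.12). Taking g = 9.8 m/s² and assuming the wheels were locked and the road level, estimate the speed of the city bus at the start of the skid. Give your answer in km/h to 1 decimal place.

Deceleration a = μg = 0.12 × 9.8 = 1.176 m/s².
v = √(2a·d) = √(2 × 1.176 × 78.4) = √184.397 = 13.5793 m/s.
= 13.5793 × 3.6 = 48.885 km/h.

Initial speed ≈ 48.9 km/h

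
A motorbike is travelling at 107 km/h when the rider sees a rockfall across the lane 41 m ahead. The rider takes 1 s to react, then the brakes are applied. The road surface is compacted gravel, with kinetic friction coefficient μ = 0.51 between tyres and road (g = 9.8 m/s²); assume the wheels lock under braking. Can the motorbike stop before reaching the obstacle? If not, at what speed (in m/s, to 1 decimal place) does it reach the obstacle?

No — it strikes the obstacle at 27.8 m/s

107 km/h ÷ 3.6 = 29.7222 m/s.
a = μg = 0.51 × 9.8 = 4.998 m/s².
Reaction distance = 29.7222 × 1 = 29.722 m.
Braking distance needed to stop: v²/(2a) = 883.409 / 9.996 = 88.376 m, so total needed = 29.722 + 88.376 = 118.098 m > 41 m — it cannot stop.
Distance remaining when braking begins: 41 − 29.722 = 11.278 m.
v² = v₀² − 2a·d = 883.409 − 2 × 4.998 × 11.278 = 770.674 m²/s².
v = √770.674 = 27.761 m/s.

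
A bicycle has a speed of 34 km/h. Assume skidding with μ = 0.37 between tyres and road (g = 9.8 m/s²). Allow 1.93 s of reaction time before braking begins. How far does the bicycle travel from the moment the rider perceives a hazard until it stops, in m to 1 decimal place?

34 km/h ÷ 3.6 = 9.4444 m/s.
a = μg = 0.37 × 9.8 = 3.626 m/s².
Reaction distance = v·t_r = 9.4444 × 1.93 = 18.228 m.
Braking distance = v²/(2a) = 9.4444² / (2 × 3.626) = 89.197 / 7.252 = 12.300 m.
Total = 18.228 + 12.300 = 30.528 m.

Total stopping distance ≈ 30.5 m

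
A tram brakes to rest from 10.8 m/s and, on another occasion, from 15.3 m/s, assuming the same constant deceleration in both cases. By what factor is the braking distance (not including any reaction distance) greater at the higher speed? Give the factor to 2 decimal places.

Factor ≈ 2.01

Braking distance d = v²/(2a), so with a fixed, d ∝ v².
Factor = (15.3/10.8)² = 1.4167² = 2.0070.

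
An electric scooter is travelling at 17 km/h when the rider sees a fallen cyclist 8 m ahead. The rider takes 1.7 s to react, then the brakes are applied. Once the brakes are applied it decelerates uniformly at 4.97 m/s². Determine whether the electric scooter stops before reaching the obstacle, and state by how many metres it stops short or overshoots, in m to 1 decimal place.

No — it overshoots by 2.3 m

17 km/h ÷ 3.6 = 4.7222 m/s.
Reaction distance = 4.7222 × 1.7 = 8.028 m.
Braking distance = v²/(2a) = 22.299 / 9.940 = 2.243 m.
Total stopping distance = 8.028 + 2.243 = 10.271 m, vs 8 m available — it cannot stop in time and overshoots by 10.271 − 8 = 2.271 m.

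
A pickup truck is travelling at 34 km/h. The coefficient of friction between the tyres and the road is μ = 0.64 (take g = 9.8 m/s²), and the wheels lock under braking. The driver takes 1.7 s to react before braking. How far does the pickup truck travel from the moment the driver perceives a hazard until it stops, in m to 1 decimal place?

Total stopping distance ≈ 23.2 m

34 km/h ÷ 3.6 = 9.4444 m/s.
a = μg = 0.64 × 9.8 = 6.272 m/s².
Reaction distance = v·t_r = 9.4444 × 1.7 = 16.055 m.
Braking distance = v²/(2a) = 9.4444² / (2 × 6.272) = 89.197 / 12.544 = 7.111 m.
Total = 16.055 + 7.111 = 23.166 m.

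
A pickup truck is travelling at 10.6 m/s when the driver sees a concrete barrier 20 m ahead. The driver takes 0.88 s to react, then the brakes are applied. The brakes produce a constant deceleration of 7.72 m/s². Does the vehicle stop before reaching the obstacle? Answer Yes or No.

Yes

Reaction distance = 10.6000 × 0.88 = 9.328 m.
Braking distance = v²/(2a) = 112.360 / 15.440 = 7.277 m.
Total stopping distance = 9.328 + 7.277 = 16.605 m, vs 20 m available — it stops with 20 − 16.605 = 3.395 m to spare.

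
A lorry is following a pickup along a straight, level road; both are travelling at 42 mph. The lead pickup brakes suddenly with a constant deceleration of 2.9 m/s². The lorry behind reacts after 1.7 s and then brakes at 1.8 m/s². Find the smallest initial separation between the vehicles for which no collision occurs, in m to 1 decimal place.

42 mph × 0.44704 = 18.7757 m/s.
Leader travels v²/(2a_L) = 352.527 / 5.800 = 60.781 m before stopping.
Follower covers v·t_r = 18.7757 × 1.7 = 31.919 m while reacting, then v²/(2a_F) = 352.527 / 3.600 = 97.924 m while braking, for a total of 31.919 + 97.924 = 129.843 m.
Since a_F ≤ a_L and the follower starts braking later, the follower is never slower than the leader, so the closest approach is when both have stopped.
Minimum gap = 129.843 − 60.781 = 69.062 m.

Minimum gap ≈ 69.1 m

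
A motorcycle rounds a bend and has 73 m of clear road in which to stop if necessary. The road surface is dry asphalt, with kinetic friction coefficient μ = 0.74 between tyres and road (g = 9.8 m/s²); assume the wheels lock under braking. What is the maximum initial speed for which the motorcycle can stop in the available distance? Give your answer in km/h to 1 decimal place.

Maximum speed ≈ 117.1 km/h

a = μg = 0.74 × 9.8 = 7.252 m/s².
v²/(2a) = d ⇒ v = √(2 × 7.252 × 73) = √1058.79 = 32.5391 m/s.
32.5391 m/s × 3.6 = 117.141 km/h.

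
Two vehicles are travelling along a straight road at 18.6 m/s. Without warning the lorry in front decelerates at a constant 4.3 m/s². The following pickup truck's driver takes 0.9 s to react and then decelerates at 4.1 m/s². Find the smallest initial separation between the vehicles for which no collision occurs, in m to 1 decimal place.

Minimum gap ≈ 18.7 m

Leader travels v²/(2a_L) = 345.960 / 8.600 = 40.228 m before stopping.
Follower covers v·t_r = 18.6000 × 0.9 = 16.740 m while reacting, then v²/(2a_F) = 345.960 / 8.200 = 42.190 m while braking, for a total of 16.740 + 42.190 = 58.930 m.
Since a_F ≤ a_L and the follower starts braking later, the follower is never slower than the leader, so the closest approach is when both have stopped.
Minimum gap = 58.930 − 40.228 = 18.702 m.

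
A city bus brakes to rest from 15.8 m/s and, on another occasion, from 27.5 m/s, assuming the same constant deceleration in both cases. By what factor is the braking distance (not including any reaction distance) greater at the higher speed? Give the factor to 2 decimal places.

Braking distance d = v²/(2a), so with a fixed, d ∝ v².
Factor = (27.5/15.8)² = 1.7405² = 3.0293.

Factor ≈ 3.03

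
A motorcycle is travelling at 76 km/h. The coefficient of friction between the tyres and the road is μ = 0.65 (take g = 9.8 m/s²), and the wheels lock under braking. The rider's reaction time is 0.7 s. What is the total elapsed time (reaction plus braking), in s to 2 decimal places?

Total time ≈ 4.01 s

76 km/h ÷ 3.6 = 21.1111 m/s.
a = μg = 0.65 × 9.8 = 6.370 m/s².
Braking time = v/a = 21.1111 / 6.370 = 3.314 s.
Total = 0.7 + 3.314 = 4.014 s.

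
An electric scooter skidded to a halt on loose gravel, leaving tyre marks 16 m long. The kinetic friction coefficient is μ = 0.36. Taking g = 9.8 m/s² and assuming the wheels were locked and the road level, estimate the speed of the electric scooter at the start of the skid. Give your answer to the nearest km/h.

Initial speed ≈ 38 km/h

Deceleration a = μg = 0.36 × 9.8 = 3.528 m/s².
v = √(2a·d) = √(2 × 3.528 × 16) = √112.896 = 10.6253 m/s.
= 10.6253 × 3.6 = 38.251 km/h.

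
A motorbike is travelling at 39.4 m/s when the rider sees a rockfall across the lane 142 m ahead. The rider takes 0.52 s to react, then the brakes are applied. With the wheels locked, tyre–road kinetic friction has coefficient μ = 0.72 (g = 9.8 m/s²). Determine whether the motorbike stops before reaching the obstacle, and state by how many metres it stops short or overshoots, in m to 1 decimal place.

Yes — it stops 11.5 m short of the obstacle

a = μg = 0.72 × 9.8 = 7.056 m/s².
Reaction distance = 39.4000 × 0.52 = 20.488 m.
Braking distance = v²/(2a) = 1552.360 / 14.112 = 110.003 m.
Total stopping distance = 20.488 + 110.003 = 130.491 m, vs 142 m available — it stops with 142 − 130.491 = 11.509 m to spare.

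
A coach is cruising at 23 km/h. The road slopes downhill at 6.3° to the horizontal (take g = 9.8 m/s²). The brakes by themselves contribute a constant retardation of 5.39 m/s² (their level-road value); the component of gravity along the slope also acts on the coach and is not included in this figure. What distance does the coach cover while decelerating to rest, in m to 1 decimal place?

23 km/h ÷ 3.6 = 6.3889 m/s.
Gravity along the downhill slope reduces the braking deceleration: a_eff = 5.390 − 9.8·sin 6.3° = 5.390 − 1.075 = 4.315 m/s².
Braking distance = v²/(2a) = 6.3889² / (2 × 4.315) = 40.818 / 8.630 = 4.730 m.

Braking distance ≈ 4.7 m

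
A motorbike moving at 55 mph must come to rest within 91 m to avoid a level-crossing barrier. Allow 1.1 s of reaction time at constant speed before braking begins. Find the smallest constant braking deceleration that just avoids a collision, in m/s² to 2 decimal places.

Required deceleration ≈ 4.73 m/s²

55 mph × 0.44704 = 24.5872 m/s.
Distance covered during reaction = 24.5872 × 1.1 = 27.046 m.
Distance available for braking: 91 − 27.046 = 63.954 m.
v² = 2a·d ⇒ a = v²/(2d) = 24.5872² / (2 × 63.954) = 604.530 / 127.908 = 4.7263 m/s².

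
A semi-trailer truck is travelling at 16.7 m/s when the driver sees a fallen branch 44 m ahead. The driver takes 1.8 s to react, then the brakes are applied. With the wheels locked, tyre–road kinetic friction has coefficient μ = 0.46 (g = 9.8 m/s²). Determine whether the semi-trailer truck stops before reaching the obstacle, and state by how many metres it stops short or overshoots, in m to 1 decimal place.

No — it overshoots by 17.0 m

a = μg = 0.46 × 9.8 = 4.508 m/s².
Reaction distance = 16.7000 × 1.8 = 30.060 m.
Braking distance = v²/(2a) = 278.890 / 9.016 = 30.933 m.
Total stopping distance = 30.060 + 30.933 = 60.993 m, vs 44 m available — it cannot stop in time and overshoots by 60.993 − 44 = 16.993 m.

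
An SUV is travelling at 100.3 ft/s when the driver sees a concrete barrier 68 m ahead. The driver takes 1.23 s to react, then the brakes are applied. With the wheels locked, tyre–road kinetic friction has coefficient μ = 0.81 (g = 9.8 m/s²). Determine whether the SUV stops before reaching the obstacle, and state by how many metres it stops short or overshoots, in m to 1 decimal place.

No — it overshoots by 28.5 m

100.3 ft/s × 0.3048 = 30.5714 m/s.
a = μg = 0.81 × 9.8 = 7.938 m/s².
Reaction distance = 30.5714 × 1.23 = 37.603 m.
Braking distance = v²/(2a) = 934.610 / 15.876 = 58.869 m.
Total stopping distance = 37.603 + 58.869 = 96.472 m, vs 68 m available — it cannot stop in time and overshoots by 96.472 − 68 = 28.472 m.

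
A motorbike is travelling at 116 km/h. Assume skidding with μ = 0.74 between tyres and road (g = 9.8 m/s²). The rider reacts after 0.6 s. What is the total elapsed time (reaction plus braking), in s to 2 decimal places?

Total time ≈ 5.04 s

116 km/h ÷ 3.6 = 32.2222 m/s.
a = μg = 0.74 × 9.8 = 7.252 m/s².
Braking time = v/a = 32.2222 / 7.252 = 4.443 s.
Total = 0.6 + 4.443 = 5.043 s.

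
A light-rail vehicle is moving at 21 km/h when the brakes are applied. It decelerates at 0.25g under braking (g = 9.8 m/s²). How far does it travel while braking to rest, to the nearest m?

Braking distance ≈ 7 m

21 km/h ÷ 3.6 = 5.8333 m/s.
a = 0.25 × 9.8 = 2.450 m/s².
Braking distance = v²/(2a) = 5.8333² / (2 × 2.450) = 34.027 / 4.900 = 6.944 m.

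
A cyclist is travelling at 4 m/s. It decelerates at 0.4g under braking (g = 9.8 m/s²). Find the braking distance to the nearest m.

a = 0.4 × 9.8 = 3.920 m/s².
Braking distance = v²/(2a) = 4.0000² / (2 × 3.920) = 16.000 / 7.840 = 2.041 m.

Braking distance ≈ 2 m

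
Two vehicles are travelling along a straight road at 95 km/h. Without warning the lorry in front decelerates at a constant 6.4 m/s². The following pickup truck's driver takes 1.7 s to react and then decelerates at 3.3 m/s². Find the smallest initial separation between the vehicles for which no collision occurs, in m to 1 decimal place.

95 km/h ÷ 3.6 = 26.3889 m/s.
Leader travels v²/(2a_L) = 696.374 / 12.800 = 54.404 m before stopping.
Follower covers v·t_r = 26.3889 × 1.7 = 44.861 m while reacting, then v²/(2a_F) = 696.374 / 6.600 = 105.511 m while braking, for a total of 44.861 + 105.511 = 150.372 m.
Since a_F ≤ a_L and the follower starts braking later, the follower is never slower than the leader, so the closest approach is when both have stopped.
Minimum gap = 150.372 − 54.404 = 95.968 m.

Minimum gap ≈ 96.0 m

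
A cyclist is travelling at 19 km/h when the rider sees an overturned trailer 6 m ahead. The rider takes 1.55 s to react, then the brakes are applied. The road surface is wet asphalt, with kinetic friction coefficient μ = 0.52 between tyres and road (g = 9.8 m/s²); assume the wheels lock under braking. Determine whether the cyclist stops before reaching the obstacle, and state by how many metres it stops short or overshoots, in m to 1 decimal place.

No — it overshoots by 4.9 m

19 km/h ÷ 3.6 = 5.2778 m/s.
a = μg = 0.52 × 9.8 = 5.096 m/s².
Reaction distance = 5.2778 × 1.55 = 8.181 m.
Braking distance = v²/(2a) = 27.855 / 10.192 = 2.733 m.
Total stopping distance = 8.181 + 2.733 = 10.914 m, vs 6 m available — it cannot stop in time and overshoots by 10.914 − 6 = 4.914 m.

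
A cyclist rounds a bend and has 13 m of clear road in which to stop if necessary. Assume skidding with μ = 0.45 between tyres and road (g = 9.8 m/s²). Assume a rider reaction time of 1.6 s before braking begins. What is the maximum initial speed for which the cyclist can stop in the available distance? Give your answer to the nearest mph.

a = μg = 0.45 × 9.8 = 4.410 m/s².
Stopping distance: v·t_r + v²/(2a) = 13 with t_r = 1.6 s and a = 4.410 m/s².
So v² + 14.112 v − 114.66 = 0.
Positive root: v = −a·t_r + √((a·t_r)² + 2a·d) = −7.056 + √(49.787 + 114.66) = 5.7677 m/s.
5.7677 m/s ÷ 0.44704 = 12.902 mph.

Maximum speed ≈ 13 mph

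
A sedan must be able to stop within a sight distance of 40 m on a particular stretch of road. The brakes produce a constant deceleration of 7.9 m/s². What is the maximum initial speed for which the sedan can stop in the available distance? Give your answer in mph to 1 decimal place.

v²/(2a) = d ⇒ v = √(2 × 7.900 × 40) = √632.00 = 25.1396 m/s.
25.1396 m/s ÷ 0.44704 = 56.236 mph.

Maximum speed ≈ 56.2 mph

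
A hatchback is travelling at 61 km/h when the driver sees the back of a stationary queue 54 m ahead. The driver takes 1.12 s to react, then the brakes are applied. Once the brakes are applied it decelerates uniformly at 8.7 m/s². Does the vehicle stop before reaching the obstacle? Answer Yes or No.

61 km/h ÷ 3.6 = 16.9444 m/s.
Reaction distance = 16.9444 × 1.12 = 18.978 m.
Braking distance = v²/(2a) = 287.113 / 17.400 = 16.501 m.
Total stopping distance = 18.978 + 16.501 = 35.479 m, vs 54 m available — it stops with 54 − 35.479 = 18.521 m to spare.

Yes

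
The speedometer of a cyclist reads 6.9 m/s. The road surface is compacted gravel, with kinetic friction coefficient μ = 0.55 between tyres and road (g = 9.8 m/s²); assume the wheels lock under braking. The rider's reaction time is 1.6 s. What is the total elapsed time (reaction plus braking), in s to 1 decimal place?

a = μg = 0.55 × 9.8 = 5.390 m/s².
Braking time = v/a = 6.9000 / 5.390 = 1.280 s.
Total = 1.6 + 1.280 = 2.880 s.

Total time ≈ 2.9 s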